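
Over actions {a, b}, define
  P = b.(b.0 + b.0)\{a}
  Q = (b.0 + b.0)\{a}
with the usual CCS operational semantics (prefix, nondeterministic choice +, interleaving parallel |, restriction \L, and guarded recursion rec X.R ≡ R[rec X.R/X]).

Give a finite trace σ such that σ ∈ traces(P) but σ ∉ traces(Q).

Reachable graph of P (3 states):
  u0 = b.(b.0 + b.0)\{a} → =b=> u1
  u1 = (b.0 + b.0)\{a} → =b=> u2
  u2 = 0\{a} → (no moves)
Reachable graph of Q (2 states):
  v0 = (b.0 + b.0)\{a} → =b=> v1
  v1 = 0\{a} → (no moves)
Trace ⟨bb⟩ through P, begin at {u0}:
  [1] b ⇒ {u1}
  [2] b ⇒ {u2}
  ✓ P
Trace ⟨bb⟩ through Q, begin at {v0}:
  [1] b ⇒ {v1}
  [2] b ⇒ no successor for Q

bb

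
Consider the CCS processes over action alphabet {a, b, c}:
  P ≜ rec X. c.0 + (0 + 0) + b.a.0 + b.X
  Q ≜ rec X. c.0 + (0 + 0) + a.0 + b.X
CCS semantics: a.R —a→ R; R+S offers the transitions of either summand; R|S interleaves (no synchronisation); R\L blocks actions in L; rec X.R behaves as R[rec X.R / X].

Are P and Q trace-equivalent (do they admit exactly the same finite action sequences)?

LTS(P): 3 reachable states
  m0 = rec X. c.0 + (0 + 0) + b.a.0 + b.X → --b--▸ m0, --b--▸ m1, --c--▸ m2
  m1 = a.0 → --a--▸ m2
  m2 = 0 → stopped
LTS(Q): 2 reachable states
  n0 = rec X. c.0 + (0 + 0) + a.0 + b.X → --a--▸ n1, --b--▸ n0, --c--▸ n1
  n1 = 0 → stopped
Run σ = ⟨a⟩ on Q: start {n0}
  after a @ step 1: {n1}
  ✓ Q
Run σ = ⟨a⟩ on P: start {m0}
  after a @ step 1: ∅  — P cannot continue

NO — witness ⟨a⟩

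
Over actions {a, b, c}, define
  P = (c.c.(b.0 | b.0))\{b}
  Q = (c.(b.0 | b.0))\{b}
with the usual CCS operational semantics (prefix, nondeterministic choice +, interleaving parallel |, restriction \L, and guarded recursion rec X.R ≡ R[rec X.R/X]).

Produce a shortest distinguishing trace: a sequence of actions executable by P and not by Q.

LTS(P): 3 reachable states
  s0 = (c.c.(b.0 | b.0))\{b} | --c--▸ s1
  s1 = (c.(b.0 | b.0))\{b} | --c--▸ s2
  s2 = (b.0 | b.0)\{b} | deadlocked
LTS(Q): 2 reachable states
  t0 = (c.(b.0 | b.0))\{b} | --c--▸ t1
  t1 = (b.0 | b.0)\{b} | deadlocked
Executing cc from P (initial set {s0}):
  after c @ step 1: {s1}
  after c @ step 2: {s2}
  P completes σ.
Executing cc from Q (initial set {t0}):
  after c @ step 1: {t1}
  after c @ step 2: ∅ (Q stuck)

cc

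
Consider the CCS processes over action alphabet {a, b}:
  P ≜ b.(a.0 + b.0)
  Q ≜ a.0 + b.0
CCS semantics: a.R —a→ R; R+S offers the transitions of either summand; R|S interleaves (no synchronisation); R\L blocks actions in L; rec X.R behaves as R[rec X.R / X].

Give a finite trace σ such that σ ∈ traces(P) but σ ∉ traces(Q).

Reachable graph of P (3 states):
  s0 = b.(a.0 + b.0) → -b-> s1
  s1 = a.0 + b.0 → -a-> s2, -b-> s2
  s2 = 0 → ·
Reachable graph of Q (2 states):
  t0 = a.0 + b.0 → -a-> t1, -b-> t1
  t1 = 0 → ·
Trace ⟨ba⟩ through P, begin at {s0}:
  after b @ step 1: {s1}
  after a @ step 2: {s2}
  — P admits the full trace.
Trace ⟨ba⟩ through Q, begin at {t0}:
  after b @ step 1: {t1}
  after a @ step 2: ∅  — Q cannot continue

ba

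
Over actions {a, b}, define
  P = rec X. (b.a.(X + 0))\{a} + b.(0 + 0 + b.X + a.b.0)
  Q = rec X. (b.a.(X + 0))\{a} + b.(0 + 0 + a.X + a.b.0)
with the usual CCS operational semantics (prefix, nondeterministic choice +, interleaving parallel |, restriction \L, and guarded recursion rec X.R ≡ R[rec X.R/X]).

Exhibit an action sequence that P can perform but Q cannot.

bb

LTS(P): 5 reachable states
  p0 = rec X. (b.a.(X + 0))\{a} + b.(0 + 0 + b.X + a.b.0) → ··b··> p1, ··b··> p2
  p1 = (a.((rec X. (b.a.(X + 0))\{a} + b.(0 + 0 + b.X + a.b.0)) + 0))\{a} → stopped
  p2 = 0 + 0 + b.(rec X. (b.a.(X + 0))\{a} + b.(0 + 0 + b.X + a.b.0)) + a.b.0 → ··a··> p3, ··b··> p0
  p3 = b.0 → ··b··> p4
  p4 = 0 → stopped
LTS(Q): 5 reachable states
  q0 = rec X. (b.a.(X + 0))\{a} + b.(0 + 0 + a.X + a.b.0) → ··b··> q1, ··b··> q2
  q1 = (a.((rec X. (b.a.(X + 0))\{a} + b.(0 + 0 + a.X + a.b.0)) + 0))\{a} → stopped
  q2 = 0 + 0 + a.(rec X. (b.a.(X + 0))\{a} + b.(0 + 0 + a.X + a.b.0)) + a.b.0 → ··a··> q0, ··a··> q3
  q3 = b.0 → ··b··> q4
  q4 = 0 → stopped
Executing bb from P (initial set {p0}):
  step 1 (b): {p1, p2}
  step 2 (b): {p0}
  — P admits the full trace.
Executing bb from Q (initial set {q0}):
  step 1 (b): {q1, q2}
  step 2 (b): no successor for Q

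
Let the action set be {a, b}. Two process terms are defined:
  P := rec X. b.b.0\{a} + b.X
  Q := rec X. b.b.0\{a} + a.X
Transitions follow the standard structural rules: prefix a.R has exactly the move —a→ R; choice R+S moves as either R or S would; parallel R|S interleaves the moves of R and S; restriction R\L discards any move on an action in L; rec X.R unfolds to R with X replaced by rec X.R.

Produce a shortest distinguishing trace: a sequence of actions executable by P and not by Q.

bbb

P's transition system — 3 states:
  u0 = rec X. b.b.0\{a} + b.X has moves --b--▸ u0, --b--▸ u1
  u1 = b.0\{a} has moves --b--▸ u2
  u2 = 0\{a} has moves ∅
Q's transition system — 3 states:
  v0 = rec X. b.b.0\{a} + a.X has moves --a--▸ v0, --b--▸ v1
  v1 = b.0\{a} has moves --b--▸ v2
  v2 = 0\{a} has moves ∅
Trace ⟨bbb⟩ through P, begin at {u0}:
  after b @ step 1: {u0, u1}
  after b @ step 2: {u0, u1, u2}
  after b @ step 3: {u0, u1, u2}
  — P admits the full trace.
Trace ⟨bbb⟩ through Q, begin at {v0}:
  after b @ step 1: {v1}
  after b @ step 2: {v2}
  after b @ step 3: ∅ (Q stuck)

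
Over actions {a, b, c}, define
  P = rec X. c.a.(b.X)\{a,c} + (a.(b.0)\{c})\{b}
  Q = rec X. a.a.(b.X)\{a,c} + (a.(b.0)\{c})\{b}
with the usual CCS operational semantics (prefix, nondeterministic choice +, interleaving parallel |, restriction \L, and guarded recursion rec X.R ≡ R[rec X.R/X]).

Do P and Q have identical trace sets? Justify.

P's transition system — 5 states:
  p0 = rec X. c.a.(b.X)\{a,c} + (a.(b.0)\{c})\{b} ⊢ =a=> p1, =c=> p2
  p1 = (b.0)\{c}\{b} ⊢ deadlocked
  p2 = a.(b.(rec X. c.a.(b.X)\{a,c} + (a.(b.0)\{c})\{b}))\{a,c} ⊢ =a=> p3
  p3 = (b.(rec X. c.a.(b.X)\{a,c} + (a.(b.0)\{c})\{b}))\{a,c} ⊢ =b=> p4
  p4 = (rec X. c.a.(b.X)\{a,c} + (a.(b.0)\{c})\{b})\{a,c} ⊢ deadlocked
Q's transition system — 5 states:
  q0 = rec X. a.a.(b.X)\{a,c} + (a.(b.0)\{c})\{b} ⊢ =a=> q1, =a=> q2
  q1 = (b.0)\{c}\{b} ⊢ deadlocked
  q2 = a.(b.(rec X. a.a.(b.X)\{a,c} + (a.(b.0)\{c})\{b}))\{a,c} ⊢ =a=> q3
  q3 = (b.(rec X. a.a.(b.X)\{a,c} + (a.(b.0)\{c})\{b}))\{a,c} ⊢ =b=> q4
  q4 = (rec X. a.a.(b.X)\{a,c} + (a.(b.0)\{c})\{b})\{a,c} ⊢ deadlocked
Trace ⟨c⟩ through P, begin at {p0}:
  [1] c ⇒ {p2}
  — P admits the full trace.
Trace ⟨c⟩ through Q, begin at {q0}:
  [1] c ⇒ no successor for Q

NO — witness ⟨c⟩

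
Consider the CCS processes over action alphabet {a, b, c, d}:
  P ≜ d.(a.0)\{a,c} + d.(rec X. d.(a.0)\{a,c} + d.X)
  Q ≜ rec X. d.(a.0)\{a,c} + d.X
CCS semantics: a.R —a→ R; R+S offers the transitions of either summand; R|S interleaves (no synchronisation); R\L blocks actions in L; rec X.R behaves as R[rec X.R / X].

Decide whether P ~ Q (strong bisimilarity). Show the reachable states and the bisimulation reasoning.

Reachable graph of P (3 states):
  u0 = d.(a.0)\{a,c} + d.(rec X. d.(a.0)\{a,c} + d.X) → -d-> u1, -d-> u2
  u1 = (a.0)\{a,c} → ∅
  u2 = rec X. d.(a.0)\{a,c} + d.X → -d-> u1, -d-> u2
Reachable graph of Q (2 states):
  v0 = rec X. d.(a.0)\{a,c} + d.X → -d-> v0, -d-> v1
  v1 = (a.0)\{a,c} → ∅
Coarsest stable partition (strong bisimilarity classes):
  B0 = {u0, u2, v0}
  B1 = {u1, v1}
u0 ∈ B0, v0 ∈ B0 → same block

P ~ Q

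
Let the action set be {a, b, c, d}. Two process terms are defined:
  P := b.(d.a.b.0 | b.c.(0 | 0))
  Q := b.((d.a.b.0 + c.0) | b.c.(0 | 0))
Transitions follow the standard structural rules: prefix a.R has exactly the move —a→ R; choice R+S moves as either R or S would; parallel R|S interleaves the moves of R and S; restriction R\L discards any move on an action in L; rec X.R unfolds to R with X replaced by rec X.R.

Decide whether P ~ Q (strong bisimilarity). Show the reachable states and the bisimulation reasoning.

P's transition system — 13 states:
  p0 = b.(d.a.b.0 | b.c.(0 | 0)) has moves ··b··> p1
  p1 = d.a.b.0 | b.c.(0 | 0) has moves ··b··> p2, ··d··> p3
  p2 = d.a.b.0 | c.(0 | 0) has moves ··c··> p4, ··d··> p5
  p3 = a.b.0 | b.c.(0 | 0) has moves ··a··> p6, ··b··> p5
  p4 = d.a.b.0 | (0 | 0) has moves ··d··> p7
  p5 = a.b.0 | c.(0 | 0) has moves ··a··> p8, ··c··> p7
  p6 = b.0 | b.c.(0 | 0) has moves ··b··> p8, ··b··> p9
  p7 = a.b.0 | (0 | 0) has moves ··a··> p10
  p8 = b.0 | c.(0 | 0) has moves ··b··> p11, ··c··> p10
  p9 = 0 | b.c.(0 | 0) has moves ··b··> p11
  p10 = b.0 | (0 | 0) has moves ··b··> p12
  p11 = 0 | c.(0 | 0) has moves ··c··> p12
  p12 = 0 | (0 | 0) has moves deadlocked
Q's transition system — 13 states:
  q0 = b.((d.a.b.0 + c.0) | b.c.(0 | 0)) has moves ··b··> q1
  q1 = (d.a.b.0 + c.0) | b.c.(0 | 0) has moves ··b··> q2, ··c··> q3, ··d··> q4
  q2 = (d.a.b.0 + c.0) | c.(0 | 0) has moves ··c··> q5, ··c··> q6, ··d··> q7
  q3 = 0 | b.c.(0 | 0) has moves ··b··> q6
  q4 = a.b.0 | b.c.(0 | 0) has moves ··a··> q8, ··b··> q7
  q5 = (d.a.b.0 + c.0) | (0 | 0) has moves ··c··> q9, ··d··> q10
  q6 = 0 | c.(0 | 0) has moves ··c··> q9
  q7 = a.b.0 | c.(0 | 0) has moves ··a··> q11, ··c··> q10
  q8 = b.0 | b.c.(0 | 0) has moves ··b··> q11, ··b··> q3
  q9 = 0 | (0 | 0) has moves deadlocked
  q10 = a.b.0 | (0 | 0) has moves ··a··> q12
  q11 = b.0 | c.(0 | 0) has moves ··b··> q6, ··c··> q12
  q12 = b.0 | (0 | 0) has moves ··b··> q9
Coarsest stable partition (strong bisimilarity classes):
  B0 = {p0}
  B1 = {p1}
  B2 = {p2}
  B3 = {p5, q7}
  B4 = {p7, q10}
  B5 = {p10, q12}
  B6 = {p12, q9}
  B7 = {p8, q11}
  B8 = {p11, q6}
  B9 = {p4}
  B10 = {p3, q4}
  B11 = {p6, q8}
  B12 = {p9, q3}
  B13 = {q0}
  B14 = {q1}
  B15 = {q2}
  B16 = {q5}
p0 ∈ B0, q0 ∈ B13 → different blocks

NO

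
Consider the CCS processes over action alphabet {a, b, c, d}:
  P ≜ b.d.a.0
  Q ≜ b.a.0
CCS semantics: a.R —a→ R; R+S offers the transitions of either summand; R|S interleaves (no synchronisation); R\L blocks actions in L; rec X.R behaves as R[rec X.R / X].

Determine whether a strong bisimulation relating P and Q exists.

LTS(P): 4 reachable states
  s0 = b.d.a.0 ⊢ -b-> s1
  s1 = d.a.0 ⊢ -d-> s2
  s2 = a.0 ⊢ -a-> s3
  s3 = 0 ⊢ ·
LTS(Q): 3 reachable states
  t0 = b.a.0 ⊢ -b-> t1
  t1 = a.0 ⊢ -a-> t2
  t2 = 0 ⊢ ·
Partition-refinement fixed point:
  B0 = {s0}
  B1 = {s1}
  B2 = {s2, t1}
  B3 = {s3, t2}
  B4 = {t0}
s0 ∈ B0, t0 ∈ B4 → different blocks

not bisimilar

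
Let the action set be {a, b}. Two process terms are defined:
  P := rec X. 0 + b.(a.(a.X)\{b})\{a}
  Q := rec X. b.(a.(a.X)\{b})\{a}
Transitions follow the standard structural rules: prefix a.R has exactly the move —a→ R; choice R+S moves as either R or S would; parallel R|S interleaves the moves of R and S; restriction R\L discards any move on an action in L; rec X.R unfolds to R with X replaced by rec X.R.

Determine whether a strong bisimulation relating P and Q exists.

P's transition system — 2 states:
  u0 = rec X. 0 + b.(a.(a.X)\{b})\{a} ⊢ ··b··> u1
  u1 = (a.(a.(rec X. 0 + b.(a.(a.X)\{b})\{a}))\{b})\{a} ⊢ ∅
Q's transition system — 2 states:
  v0 = rec X. b.(a.(a.X)\{b})\{a} ⊢ ··b··> v1
  v1 = (a.(a.(rec X. b.(a.(a.X)\{b})\{a}))\{b})\{a} ⊢ ∅
Partition-refinement fixed point:
  B0 = {u0, v0}
  B1 = {u1, v1}
u0 ∈ B0, v0 ∈ B0 → same block

YES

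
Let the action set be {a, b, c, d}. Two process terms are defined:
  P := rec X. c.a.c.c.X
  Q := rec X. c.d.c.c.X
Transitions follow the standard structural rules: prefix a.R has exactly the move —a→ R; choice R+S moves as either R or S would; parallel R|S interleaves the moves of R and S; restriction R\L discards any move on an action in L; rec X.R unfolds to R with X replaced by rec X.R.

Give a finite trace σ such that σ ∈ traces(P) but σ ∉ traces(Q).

P's transition system — 4 states:
  p0 = rec X. c.a.c.c.X | ··c··> p1
  p1 = a.c.c.(rec X. c.a.c.c.X) | ··a··> p2
  p2 = c.c.(rec X. c.a.c.c.X) | ··c··> p3
  p3 = c.(rec X. c.a.c.c.X) | ··c··> p0
Q's transition system — 4 states:
  q0 = rec X. c.d.c.c.X | ··c··> q1
  q1 = d.c.c.(rec X. c.d.c.c.X) | ··d··> q2
  q2 = c.c.(rec X. c.d.c.c.X) | ··c··> q3
  q3 = c.(rec X. c.d.c.c.X) | ··c··> q0
Executing ca from P (initial set {p0}):
  step 1 (c): {p1}
  step 2 (a): {p2}
  — P admits the full trace.
Executing ca from Q (initial set {q0}):
  step 1 (c): {q1}
  step 2 (a): no successor for Q

ca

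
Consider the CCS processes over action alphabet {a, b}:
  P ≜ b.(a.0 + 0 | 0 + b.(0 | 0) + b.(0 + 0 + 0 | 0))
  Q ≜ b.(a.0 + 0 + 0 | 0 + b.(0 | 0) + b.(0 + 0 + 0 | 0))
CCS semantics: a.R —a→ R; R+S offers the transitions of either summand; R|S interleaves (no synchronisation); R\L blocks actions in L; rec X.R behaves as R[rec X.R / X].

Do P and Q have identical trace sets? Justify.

trace-equivalent

P's transition system — 5 states:
  p0 = b.(a.0 + 0 | 0 + b.(0 | 0) + b.(0 + 0 + 0 | 0)) → ··b··> p1
  p1 = a.0 + 0 | 0 + b.(0 | 0) + b.(0 + 0 + 0 | 0) → ··a··> p2, ··b··> p3, ··b··> p4
  p2 = 0 → ·
  p3 = 0 + 0 + 0 | 0 → ·
  p4 = 0 | 0 → ·
Q's transition system — 5 states:
  q0 = b.(a.0 + 0 + 0 | 0 + b.(0 | 0) + b.(0 + 0 + 0 | 0)) → ··b··> q1
  q1 = a.0 + 0 + 0 | 0 + b.(0 | 0) + b.(0 + 0 + 0 | 0) → ··a··> q2, ··b··> q3, ··b··> q4
  q2 = 0 → ·
  q3 = 0 + 0 + 0 | 0 → ·
  q4 = 0 | 0 → ·
Partition-refinement fixed point:
  B0 = {p0, q0}
  B1 = {p1, q1}
  B2 = {p2, p3, p4, q2, q3, q4}
p0 ∈ B0, q0 ∈ B0 → same block
Bisimilar ⇒ trace-equivalent.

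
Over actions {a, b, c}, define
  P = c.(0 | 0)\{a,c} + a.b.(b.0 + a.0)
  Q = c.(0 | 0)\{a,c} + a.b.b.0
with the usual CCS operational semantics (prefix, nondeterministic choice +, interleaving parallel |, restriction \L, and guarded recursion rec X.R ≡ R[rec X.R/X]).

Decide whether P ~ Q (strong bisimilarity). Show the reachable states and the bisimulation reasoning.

P ≁ Q

Reachable graph of P (5 states):
  s0 = c.(0 | 0)\{a,c} + a.b.(b.0 + a.0) has moves --a--▸ s1, --c--▸ s2
  s1 = b.(b.0 + a.0) has moves --b--▸ s3
  s2 = (0 | 0)\{a,c} has moves ·
  s3 = b.0 + a.0 has moves --a--▸ s4, --b--▸ s4
  s4 = 0 has moves ·
Reachable graph of Q (5 states):
  t0 = c.(0 | 0)\{a,c} + a.b.b.0 has moves --a--▸ t1, --c--▸ t2
  t1 = b.b.0 has moves --b--▸ t3
  t2 = (0 | 0)\{a,c} has moves ·
  t3 = b.0 has moves --b--▸ t4
  t4 = 0 has moves ·
Partition-refinement fixed point:
  B0 = {s0}
  B1 = {s2, s4, t2, t4}
  B2 = {s1}
  B3 = {s3}
  B4 = {t0}
  B5 = {t1}
  B6 = {t3}
s0 ∈ B0, t0 ∈ B4 → different blocks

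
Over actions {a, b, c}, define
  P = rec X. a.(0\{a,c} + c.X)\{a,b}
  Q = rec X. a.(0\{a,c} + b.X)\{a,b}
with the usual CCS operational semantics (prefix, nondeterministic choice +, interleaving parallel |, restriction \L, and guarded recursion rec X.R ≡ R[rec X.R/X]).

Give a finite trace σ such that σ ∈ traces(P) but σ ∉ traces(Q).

Reachable graph of P (3 states):
  u0 = rec X. a.(0\{a,c} + c.X)\{a,b} has moves =a=> u1
  u1 = (0\{a,c} + c.(rec X. a.(0\{a,c} + c.X)\{a,b}))\{a,b} has moves =c=> u2
  u2 = (rec X. a.(0\{a,c} + c.X)\{a,b})\{a,b} has moves ·
Reachable graph of Q (2 states):
  v0 = rec X. a.(0\{a,c} + b.X)\{a,b} has moves =a=> v1
  v1 = (0\{a,c} + b.(rec X. a.(0\{a,c} + b.X)\{a,b}))\{a,b} has moves ·
Run σ = ⟨ac⟩ on P: start {u0}
  step 1 (a): {u1}
  step 2 (c): {u2}
  P completes σ.
Run σ = ⟨ac⟩ on Q: start {v0}
  step 1 (a): {v1}
  step 2 (c): no successor for Q

ac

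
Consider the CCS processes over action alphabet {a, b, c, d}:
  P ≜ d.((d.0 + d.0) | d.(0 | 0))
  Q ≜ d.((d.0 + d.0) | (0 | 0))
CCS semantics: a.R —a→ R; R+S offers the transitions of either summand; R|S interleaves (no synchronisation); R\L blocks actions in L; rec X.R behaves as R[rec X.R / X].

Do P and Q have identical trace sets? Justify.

trace-distinct — witness ⟨ddd⟩

P's transition system — 5 states:
  s0 = d.((d.0 + d.0) | d.(0 | 0)) :: -d-> s1
  s1 = (d.0 + d.0) | d.(0 | 0) :: -d-> s2, -d-> s3
  s2 = (d.0 + d.0) | (0 | 0) :: -d-> s4
  s3 = 0 | d.(0 | 0) :: -d-> s4
  s4 = 0 | (0 | 0) :: (no moves)
Q's transition system — 3 states:
  t0 = d.((d.0 + d.0) | (0 | 0)) :: -d-> t1
  t1 = (d.0 + d.0) | (0 | 0) :: -d-> t2
  t2 = 0 | (0 | 0) :: (no moves)
Trace ⟨ddd⟩ through P, begin at {s0}:
  after d @ step 1: {s1}
  after d @ step 2: {s2, s3}
  after d @ step 3: {s4}
  — P admits the full trace.
Trace ⟨ddd⟩ through Q, begin at {t0}:
  after d @ step 1: {t1}
  after d @ step 2: {t2}
  after d @ step 3: ∅ (Q stuck)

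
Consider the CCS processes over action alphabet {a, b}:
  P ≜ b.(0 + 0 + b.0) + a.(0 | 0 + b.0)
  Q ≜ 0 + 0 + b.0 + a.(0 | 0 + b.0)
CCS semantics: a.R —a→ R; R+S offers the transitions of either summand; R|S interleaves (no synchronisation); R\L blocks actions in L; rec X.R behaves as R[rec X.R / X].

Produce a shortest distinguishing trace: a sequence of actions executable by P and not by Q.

LTS(P): 4 reachable states
  m0 = b.(0 + 0 + b.0) + a.(0 | 0 + b.0) has moves —a→ m1, —b→ m2
  m1 = 0 | 0 + b.0 has moves —b→ m3
  m2 = 0 + 0 + b.0 has moves —b→ m3
  m3 = 0 has moves ·
LTS(Q): 3 reachable states
  n0 = 0 + 0 + b.0 + a.(0 | 0 + b.0) has moves —a→ n1, —b→ n2
  n1 = 0 | 0 + b.0 has moves —b→ n2
  n2 = 0 has moves ·
Executing bb from P (initial set {m0}):
  [1] b ⇒ {m2}
  [2] b ⇒ {m3}
  ✓ P
Executing bb from Q (initial set {n0}):
  [1] b ⇒ {n2}
  [2] b ⇒ ∅  — Q cannot continue

bb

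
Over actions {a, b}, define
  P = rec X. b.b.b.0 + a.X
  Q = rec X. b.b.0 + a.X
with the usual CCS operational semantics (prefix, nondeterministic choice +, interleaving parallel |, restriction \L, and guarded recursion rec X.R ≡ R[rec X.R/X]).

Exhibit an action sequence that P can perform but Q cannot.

P's transition system — 4 states:
  u0 = rec X. b.b.b.0 + a.X :: —a→ u0, —b→ u1
  u1 = b.b.0 :: —b→ u2
  u2 = b.0 :: —b→ u3
  u3 = 0 :: deadlocked
Q's transition system — 3 states:
  v0 = rec X. b.b.0 + a.X :: —a→ v0, —b→ v1
  v1 = b.0 :: —b→ v2
  v2 = 0 :: deadlocked
Executing bbb from P (initial set {u0}):
  step 1 (b): {u1}
  step 2 (b): {u2}
  step 3 (b): {u3}
  — P admits the full trace.
Executing bbb from Q (initial set {v0}):
  step 1 (b): {v1}
  step 2 (b): {v2}
  step 3 (b): ∅  — Q cannot continue

bbb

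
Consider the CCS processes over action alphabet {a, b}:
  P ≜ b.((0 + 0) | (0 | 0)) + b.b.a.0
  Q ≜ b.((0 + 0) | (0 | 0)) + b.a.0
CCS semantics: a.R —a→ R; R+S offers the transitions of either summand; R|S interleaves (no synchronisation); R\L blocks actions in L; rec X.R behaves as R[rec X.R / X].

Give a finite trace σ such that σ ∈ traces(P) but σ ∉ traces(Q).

P's transition system — 5 states:
  m0 = b.((0 + 0) | (0 | 0)) + b.b.a.0 | =b=> m1, =b=> m2
  m1 = (0 + 0) | (0 | 0) | ·
  m2 = b.a.0 | =b=> m3
  m3 = a.0 | =a=> m4
  m4 = 0 | ·
Q's transition system — 4 states:
  n0 = b.((0 + 0) | (0 | 0)) + b.a.0 | =b=> n1, =b=> n2
  n1 = (0 + 0) | (0 | 0) | ·
  n2 = a.0 | =a=> n3
  n3 = 0 | ·
Executing bb from P (initial set {m0}):
  [1] b ⇒ {m1, m2}
  [2] b ⇒ {m3}
  P completes σ.
Executing bb from Q (initial set {n0}):
  [1] b ⇒ {n1, n2}
  [2] b ⇒ no successor for Q

bb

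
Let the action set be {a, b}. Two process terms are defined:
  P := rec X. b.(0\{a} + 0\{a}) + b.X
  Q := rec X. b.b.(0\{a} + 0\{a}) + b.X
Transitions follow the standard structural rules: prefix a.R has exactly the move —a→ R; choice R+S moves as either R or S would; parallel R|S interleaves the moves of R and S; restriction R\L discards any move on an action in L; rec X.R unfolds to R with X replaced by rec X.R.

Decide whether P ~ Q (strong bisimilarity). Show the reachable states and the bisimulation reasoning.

LTS(P): 2 reachable states
  s0 = rec X. b.(0\{a} + 0\{a}) + b.X :: =b=> s0, =b=> s1
  s1 = 0\{a} + 0\{a} :: stopped
LTS(Q): 3 reachable states
  t0 = rec X. b.b.(0\{a} + 0\{a}) + b.X :: =b=> t0, =b=> t1
  t1 = b.(0\{a} + 0\{a}) :: =b=> t2
  t2 = 0\{a} + 0\{a} :: stopped
Coarsest stable partition (strong bisimilarity classes):
  B0 = {s0}
  B1 = {s1, t2}
  B2 = {t0}
  B3 = {t1}
s0 ∈ B0, t0 ∈ B2 → different blocks

not bisimilar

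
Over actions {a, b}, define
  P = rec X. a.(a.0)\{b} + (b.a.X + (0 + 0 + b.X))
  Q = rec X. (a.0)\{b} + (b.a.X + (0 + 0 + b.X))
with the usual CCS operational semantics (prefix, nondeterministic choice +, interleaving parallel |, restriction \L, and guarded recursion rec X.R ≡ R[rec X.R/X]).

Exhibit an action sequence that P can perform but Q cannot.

LTS(P): 4 reachable states
  p0 = rec X. a.(a.0)\{b} + (b.a.X + (0 + 0 + b.X)) :: --a--▸ p1, --b--▸ p0, --b--▸ p2
  p1 = (a.0)\{b} :: --a--▸ p3
  p2 = a.(rec X. a.(a.0)\{b} + (b.a.X + (0 + 0 + b.X))) :: --a--▸ p0
  p3 = 0\{b} :: (no moves)
LTS(Q): 3 reachable states
  q0 = rec X. (a.0)\{b} + (b.a.X + (0 + 0 + b.X)) :: --a--▸ q1, --b--▸ q0, --b--▸ q2
  q1 = 0\{b} :: (no moves)
  q2 = a.(rec X. (a.0)\{b} + (b.a.X + (0 + 0 + b.X))) :: --a--▸ q0
Trace ⟨aa⟩ through P, begin at {p0}:
  after a @ step 1: {p1}
  after a @ step 2: {p3}
  ✓ P
Trace ⟨aa⟩ through Q, begin at {q0}:
  after a @ step 1: {q1}
  after a @ step 2: ∅  — Q cannot continue

aa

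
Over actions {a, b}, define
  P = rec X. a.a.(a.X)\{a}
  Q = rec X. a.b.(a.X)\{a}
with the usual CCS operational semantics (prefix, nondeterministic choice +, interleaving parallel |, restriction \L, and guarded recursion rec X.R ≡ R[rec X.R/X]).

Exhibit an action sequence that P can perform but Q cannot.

aa

Reachable graph of P (3 states):
  u0 = rec X. a.a.(a.X)\{a} → -a-> u1
  u1 = a.(a.(rec X. a.a.(a.X)\{a}))\{a} → -a-> u2
  u2 = (a.(rec X. a.a.(a.X)\{a}))\{a} → (no moves)
Reachable graph of Q (3 states):
  v0 = rec X. a.b.(a.X)\{a} → -a-> v1
  v1 = b.(a.(rec X. a.b.(a.X)\{a}))\{a} → -b-> v2
  v2 = (a.(rec X. a.b.(a.X)\{a}))\{a} → (no moves)
Executing aa from P (initial set {u0}):
  [1] a ⇒ {u1}
  [2] a ⇒ {u2}
  ✓ P
Executing aa from Q (initial set {v0}):
  [1] a ⇒ {v1}
  [2] a ⇒ ∅  — Q cannot continue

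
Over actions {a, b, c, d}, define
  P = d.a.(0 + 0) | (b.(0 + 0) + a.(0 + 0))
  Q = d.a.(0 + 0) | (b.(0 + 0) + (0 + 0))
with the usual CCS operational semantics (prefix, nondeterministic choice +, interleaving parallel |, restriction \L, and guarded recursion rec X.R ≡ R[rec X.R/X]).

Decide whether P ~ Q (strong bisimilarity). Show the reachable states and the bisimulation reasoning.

Reachable graph of P (6 states):
  p0 = d.a.(0 + 0) | (b.(0 + 0) + a.(0 + 0)) :: -a-> p1, -b-> p1, -d-> p2
  p1 = d.a.(0 + 0) | (0 + 0) :: -d-> p3
  p2 = a.(0 + 0) | (b.(0 + 0) + a.(0 + 0)) :: -a-> p3, -a-> p4, -b-> p3
  p3 = a.(0 + 0) | (0 + 0) :: -a-> p5
  p4 = (0 + 0) | (b.(0 + 0) + a.(0 + 0)) :: -a-> p5, -b-> p5
  p5 = (0 + 0) | (0 + 0) :: ∅
Reachable graph of Q (6 states):
  q0 = d.a.(0 + 0) | (b.(0 + 0) + (0 + 0)) :: -b-> q1, -d-> q2
  q1 = d.a.(0 + 0) | (0 + 0) :: -d-> q3
  q2 = a.(0 + 0) | (b.(0 + 0) + (0 + 0)) :: -a-> q4, -b-> q3
  q3 = a.(0 + 0) | (0 + 0) :: -a-> q5
  q4 = (0 + 0) | (b.(0 + 0) + (0 + 0)) :: -b-> q5
  q5 = (0 + 0) | (0 + 0) :: ∅
Bisimilarity quotient blocks:
  B0 = {p0}
  B1 = {p2}
  B2 = {p3, q3}
  B3 = {p5, q5}
  B4 = {p4}
  B5 = {p1, q1}
  B6 = {q0}
  B7 = {q2}
  B8 = {q4}
p0 ∈ B0, q0 ∈ B6 → different blocks

not bisimilar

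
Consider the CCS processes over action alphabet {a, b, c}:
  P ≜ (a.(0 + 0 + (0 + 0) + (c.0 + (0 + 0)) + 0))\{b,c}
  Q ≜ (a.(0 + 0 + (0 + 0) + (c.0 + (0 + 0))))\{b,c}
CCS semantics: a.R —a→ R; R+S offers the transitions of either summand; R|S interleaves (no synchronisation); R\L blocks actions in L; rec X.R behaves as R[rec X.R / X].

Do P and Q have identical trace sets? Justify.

LTS(P): 2 reachable states
  p0 = (a.(0 + 0 + (0 + 0) + (c.0 + (0 + 0)) + 0))\{b,c} | ··a··> p1
  p1 = (0 + 0 + (0 + 0) + (c.0 + (0 + 0)) + 0)\{b,c} | ∅
LTS(Q): 2 reachable states
  q0 = (a.(0 + 0 + (0 + 0) + (c.0 + (0 + 0))))\{b,c} | ··a··> q1
  q1 = (0 + 0 + (0 + 0) + (c.0 + (0 + 0)))\{b,c} | ∅
Partition-refinement fixed point:
  B0 = {p0, q0}
  B1 = {p1, q1}
p0 ∈ B0, q0 ∈ B0 → same block
Bisimilar ⇒ trace-equivalent.

trace-equivalent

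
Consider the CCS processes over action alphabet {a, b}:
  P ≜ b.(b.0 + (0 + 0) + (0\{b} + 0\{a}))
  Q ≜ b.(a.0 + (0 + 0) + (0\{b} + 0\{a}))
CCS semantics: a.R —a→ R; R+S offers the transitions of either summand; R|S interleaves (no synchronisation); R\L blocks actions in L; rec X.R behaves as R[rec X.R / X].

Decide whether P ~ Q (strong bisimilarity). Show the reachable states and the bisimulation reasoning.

Reachable graph of P (3 states):
  u0 = b.(b.0 + (0 + 0) + (0\{b} + 0\{a})) | ··b··> u1
  u1 = b.0 + (0 + 0) + (0\{b} + 0\{a}) | ··b··> u2
  u2 = 0 | stopped
Reachable graph of Q (3 states):
  v0 = b.(a.0 + (0 + 0) + (0\{b} + 0\{a})) | ··b··> v1
  v1 = a.0 + (0 + 0) + (0\{b} + 0\{a}) | ··a··> v2
  v2 = 0 | stopped
Bisimilarity quotient blocks:
  B0 = {u0}
  B1 = {u1}
  B2 = {u2, v2}
  B3 = {v0}
  B4 = {v1}
u0 ∈ B0, v0 ∈ B3 → different blocks

not bisimilar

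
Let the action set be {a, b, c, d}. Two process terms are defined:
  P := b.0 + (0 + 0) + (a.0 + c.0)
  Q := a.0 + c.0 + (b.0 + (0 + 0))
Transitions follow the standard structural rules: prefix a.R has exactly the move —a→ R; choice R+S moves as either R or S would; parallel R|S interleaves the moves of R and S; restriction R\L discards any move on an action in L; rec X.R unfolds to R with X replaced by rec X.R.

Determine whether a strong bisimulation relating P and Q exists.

LTS(P): 2 reachable states
  p0 = b.0 + (0 + 0) + (a.0 + c.0) | —a→ p1, —b→ p1, —c→ p1
  p1 = 0 | deadlocked
LTS(Q): 2 reachable states
  q0 = a.0 + c.0 + (b.0 + (0 + 0)) | —a→ q1, —b→ q1, —c→ q1
  q1 = 0 | deadlocked
Partition-refinement fixed point:
  B0 = {p0, q0}
  B1 = {p1, q1}
p0 ∈ B0, q0 ∈ B0 → same block

P ~ Q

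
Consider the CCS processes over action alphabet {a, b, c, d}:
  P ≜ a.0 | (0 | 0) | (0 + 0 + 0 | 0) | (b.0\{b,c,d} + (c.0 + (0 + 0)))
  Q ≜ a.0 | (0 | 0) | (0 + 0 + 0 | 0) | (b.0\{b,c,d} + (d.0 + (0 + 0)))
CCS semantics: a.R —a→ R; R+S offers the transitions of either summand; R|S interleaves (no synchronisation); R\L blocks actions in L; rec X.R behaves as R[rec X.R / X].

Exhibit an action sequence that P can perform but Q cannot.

LTS(P): 6 reachable states
  p0 = a.0 | (0 | 0) | (0 + 0 + 0 | 0) | (b.0\{b,c,d} + (c.0 + (0 + 0))) :: --a--▸ p1, --b--▸ p2, --c--▸ p3
  p1 = 0 | (0 | 0) | (0 + 0 + 0 | 0) | (b.0\{b,c,d} + (c.0 + (0 + 0))) :: --b--▸ p4, --c--▸ p5
  p2 = a.0 | (0 | 0) | (0 + 0 + 0 | 0) | 0\{b,c,d} :: --a--▸ p4
  p3 = a.0 | (0 | 0) | (0 + 0 + 0 | 0) | 0 :: --a--▸ p5
  p4 = 0 | (0 | 0) | (0 + 0 + 0 | 0) | 0\{b,c,d} :: stopped
  p5 = 0 | (0 | 0) | (0 + 0 + 0 | 0) | 0 :: stopped
LTS(Q): 6 reachable states
  q0 = a.0 | (0 | 0) | (0 + 0 + 0 | 0) | (b.0\{b,c,d} + (d.0 + (0 + 0))) :: --a--▸ q1, --b--▸ q2, --d--▸ q3
  q1 = 0 | (0 | 0) | (0 + 0 + 0 | 0) | (b.0\{b,c,d} + (d.0 + (0 + 0))) :: --b--▸ q4, --d--▸ q5
  q2 = a.0 | (0 | 0) | (0 + 0 + 0 | 0) | 0\{b,c,d} :: --a--▸ q4
  q3 = a.0 | (0 | 0) | (0 + 0 + 0 | 0) | 0 :: --a--▸ q5
  q4 = 0 | (0 | 0) | (0 + 0 + 0 | 0) | 0\{b,c,d} :: stopped
  q5 = 0 | (0 | 0) | (0 + 0 + 0 | 0) | 0 :: stopped
Executing c from P (initial set {p0}):
  after c @ step 1: {p3}
  P completes σ.
Executing c from Q (initial set {q0}):
  after c @ step 1: ∅  — Q cannot continue

c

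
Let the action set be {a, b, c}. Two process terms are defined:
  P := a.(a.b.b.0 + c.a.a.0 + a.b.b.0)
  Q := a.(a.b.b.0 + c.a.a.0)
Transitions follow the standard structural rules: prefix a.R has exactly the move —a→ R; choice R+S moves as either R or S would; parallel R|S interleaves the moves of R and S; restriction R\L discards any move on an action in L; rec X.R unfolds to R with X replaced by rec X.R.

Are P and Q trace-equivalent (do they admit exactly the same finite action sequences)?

Reachable graph of P (7 states):
  s0 = a.(a.b.b.0 + c.a.a.0 + a.b.b.0) ⊢ --a--▸ s1
  s1 = a.b.b.0 + c.a.a.0 + a.b.b.0 ⊢ --a--▸ s2, --c--▸ s3
  s2 = b.b.0 ⊢ --b--▸ s4
  s3 = a.a.0 ⊢ --a--▸ s5
  s4 = b.0 ⊢ --b--▸ s6
  s5 = a.0 ⊢ --a--▸ s6
  s6 = 0 ⊢ (no moves)
Reachable graph of Q (7 states):
  t0 = a.(a.b.b.0 + c.a.a.0) ⊢ --a--▸ t1
  t1 = a.b.b.0 + c.a.a.0 ⊢ --a--▸ t2, --c--▸ t3
  t2 = b.b.0 ⊢ --b--▸ t4
  t3 = a.a.0 ⊢ --a--▸ t5
  t4 = b.0 ⊢ --b--▸ t6
  t5 = a.0 ⊢ --a--▸ t6
  t6 = 0 ⊢ (no moves)
Bisimilarity quotient blocks:
  B0 = {s0, t0}
  B1 = {s1, t1}
  B2 = {s3, t3}
  B3 = {s5, t5}
  B4 = {s6, t6}
  B5 = {s2, t2}
  B6 = {s4, t4}
s0 ∈ B0, t0 ∈ B0 → same block
Bisimilar ⇒ trace-equivalent.

traces(P) = traces(Q)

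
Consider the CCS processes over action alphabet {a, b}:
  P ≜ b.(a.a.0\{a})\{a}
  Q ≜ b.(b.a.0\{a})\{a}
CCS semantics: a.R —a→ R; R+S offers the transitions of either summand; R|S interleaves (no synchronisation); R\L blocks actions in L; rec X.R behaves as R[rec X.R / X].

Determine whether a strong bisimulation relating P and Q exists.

Reachable graph of P (2 states):
  s0 = b.(a.a.0\{a})\{a} :: =b=> s1
  s1 = (a.a.0\{a})\{a} :: stopped
Reachable graph of Q (3 states):
  t0 = b.(b.a.0\{a})\{a} :: =b=> t1
  t1 = (b.a.0\{a})\{a} :: =b=> t2
  t2 = (a.0\{a})\{a} :: stopped
Coarsest stable partition (strong bisimilarity classes):
  B0 = {s0, t1}
  B1 = {s1, t2}
  B2 = {t0}
s0 ∈ B0, t0 ∈ B2 → different blocks

not bisimilar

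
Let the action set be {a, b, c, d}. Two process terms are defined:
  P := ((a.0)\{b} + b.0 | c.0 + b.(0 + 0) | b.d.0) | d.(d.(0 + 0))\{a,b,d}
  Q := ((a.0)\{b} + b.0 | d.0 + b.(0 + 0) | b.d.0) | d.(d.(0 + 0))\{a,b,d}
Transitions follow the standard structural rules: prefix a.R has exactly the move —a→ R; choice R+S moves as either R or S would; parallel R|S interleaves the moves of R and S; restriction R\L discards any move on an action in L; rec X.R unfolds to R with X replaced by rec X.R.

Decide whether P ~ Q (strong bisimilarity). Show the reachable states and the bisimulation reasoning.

LTS(P): 20 reachable states
  p0 = ((a.0)\{b} + b.0 | c.0 + b.(0 + 0) | b.d.0) | d.(d.(0 + 0))\{a,b,d} :: =a=> p1, =b=> p2, =b=> p3, =b=> p4, =c=> p5, =d=> p6
  p1 = 0\{b} | d.(d.(0 + 0))\{a,b,d} :: =d=> p7
  p2 = (0 + 0) | b.d.0 | d.(d.(0 + 0))\{a,b,d} :: =b=> p8, =d=> p9
  p3 = 0 | c.0 | d.(d.(0 + 0))\{a,b,d} :: =c=> p10, =d=> p11
  p4 = b.(0 + 0) | d.0 | d.(d.(0 + 0))\{a,b,d} :: =b=> p8, =d=> p12, =d=> p13
  p5 = b.0 | 0 | d.(d.(0 + 0))\{a,b,d} :: =b=> p10, =d=> p14
  p6 = ((a.0)\{b} + b.0 | c.0 + b.(0 + 0) | b.d.0) | (d.(0 + 0))\{a,b,d} :: =a=> p7, =b=> p11, =b=> p13, =b=> p9, =c=> p14
  p7 = 0\{b} | (d.(0 + 0))\{a,b,d} :: deadlocked
  p8 = (0 + 0) | d.0 | d.(d.(0 + 0))\{a,b,d} :: =d=> p15, =d=> p16
  p9 = (0 + 0) | b.d.0 | (d.(0 + 0))\{a,b,d} :: =b=> p16
  p10 = 0 | 0 | d.(d.(0 + 0))\{a,b,d} :: =d=> p17
  p11 = 0 | c.0 | (d.(0 + 0))\{a,b,d} :: =c=> p17
  p12 = b.(0 + 0) | 0 | d.(d.(0 + 0))\{a,b,d} :: =b=> p15, =d=> p18
  p13 = b.(0 + 0) | d.0 | (d.(0 + 0))\{a,b,d} :: =b=> p16, =d=> p18
  p14 = b.0 | 0 | (d.(0 + 0))\{a,b,d} :: =b=> p17
  p15 = (0 + 0) | 0 | d.(d.(0 + 0))\{a,b,d} :: =d=> p19
  p16 = (0 + 0) | d.0 | (d.(0 + 0))\{a,b,d} :: =d=> p19
  p17 = 0 | 0 | (d.(0 + 0))\{a,b,d} :: deadlocked
  p18 = b.(0 + 0) | 0 | (d.(0 + 0))\{a,b,d} :: =b=> p19
  p19 = (0 + 0) | 0 | (d.(0 + 0))\{a,b,d} :: deadlocked
LTS(Q): 20 reachable states
  q0 = ((a.0)\{b} + b.0 | d.0 + b.(0 + 0) | b.d.0) | d.(d.(0 + 0))\{a,b,d} :: =a=> q1, =b=> q2, =b=> q3, =b=> q4, =d=> q5, =d=> q6
  q1 = 0\{b} | d.(d.(0 + 0))\{a,b,d} :: =d=> q7
  q2 = (0 + 0) | b.d.0 | d.(d.(0 + 0))\{a,b,d} :: =b=> q8, =d=> q9
  q3 = 0 | d.0 | d.(d.(0 + 0))\{a,b,d} :: =d=> q10, =d=> q11
  q4 = b.(0 + 0) | d.0 | d.(d.(0 + 0))\{a,b,d} :: =b=> q8, =d=> q12, =d=> q13
  q5 = ((a.0)\{b} + b.0 | d.0 + b.(0 + 0) | b.d.0) | (d.(0 + 0))\{a,b,d} :: =a=> q7, =b=> q11, =b=> q13, =b=> q9, =d=> q14
  q6 = b.0 | 0 | d.(d.(0 + 0))\{a,b,d} :: =b=> q10, =d=> q14
  q7 = 0\{b} | (d.(0 + 0))\{a,b,d} :: deadlocked
  q8 = (0 + 0) | d.0 | d.(d.(0 + 0))\{a,b,d} :: =d=> q15, =d=> q16
  q9 = (0 + 0) | b.d.0 | (d.(0 + 0))\{a,b,d} :: =b=> q16
  q10 = 0 | 0 | d.(d.(0 + 0))\{a,b,d} :: =d=> q17
  q11 = 0 | d.0 | (d.(0 + 0))\{a,b,d} :: =d=> q17
  q12 = b.(0 + 0) | 0 | d.(d.(0 + 0))\{a,b,d} :: =b=> q15, =d=> q18
  q13 = b.(0 + 0) | d.0 | (d.(0 + 0))\{a,b,d} :: =b=> q16, =d=> q18
  q14 = b.0 | 0 | (d.(0 + 0))\{a,b,d} :: =b=> q17
  q15 = (0 + 0) | 0 | d.(d.(0 + 0))\{a,b,d} :: =d=> q19
  q16 = (0 + 0) | d.0 | (d.(0 + 0))\{a,b,d} :: =d=> q19
  q17 = 0 | 0 | (d.(0 + 0))\{a,b,d} :: deadlocked
  q18 = b.(0 + 0) | 0 | (d.(0 + 0))\{a,b,d} :: =b=> q19
  q19 = (0 + 0) | 0 | (d.(0 + 0))\{a,b,d} :: deadlocked
Partition-refinement fixed point:
  B0 = {p0}
  B1 = {p3}
  B2 = {p1, p10, p15, p16, q1, q10, q11, q15, q16}
  B3 = {p17, p19, p7, q17, q19, q7}
  B4 = {p11}
  B5 = {p4, q4}
  B6 = {p12, p13, p5, q12, q13, q6}
  B7 = {p14, p18, q14, q18}
  B8 = {p8, q3, q8}
  B9 = {p6}
  B10 = {p9, q9}
  B11 = {p2, q2}
  B12 = {q0}
  B13 = {q5}
p0 ∈ B0, q0 ∈ B12 → different blocks

P ≁ Q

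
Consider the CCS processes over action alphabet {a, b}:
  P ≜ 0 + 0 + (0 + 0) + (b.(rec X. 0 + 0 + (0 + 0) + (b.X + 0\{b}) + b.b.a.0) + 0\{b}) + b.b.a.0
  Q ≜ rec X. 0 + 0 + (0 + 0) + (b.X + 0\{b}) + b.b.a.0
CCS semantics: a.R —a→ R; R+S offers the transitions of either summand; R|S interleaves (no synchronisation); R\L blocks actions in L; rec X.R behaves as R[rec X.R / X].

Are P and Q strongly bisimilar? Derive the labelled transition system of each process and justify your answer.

Reachable graph of P (5 states):
  u0 = 0 + 0 + (0 + 0) + (b.(rec X. 0 + 0 + (0 + 0) + (b.X + 0\{b}) + b.b.a.0) + 0\{b}) + b.b.a.0 ⊢ --b--▸ u1, --b--▸ u2
  u1 = b.a.0 ⊢ --b--▸ u3
  u2 = rec X. 0 + 0 + (0 + 0) + (b.X + 0\{b}) + b.b.a.0 ⊢ --b--▸ u1, --b--▸ u2
  u3 = a.0 ⊢ --a--▸ u4
  u4 = 0 ⊢ (no moves)
Reachable graph of Q (4 states):
  v0 = rec X. 0 + 0 + (0 + 0) + (b.X + 0\{b}) + b.b.a.0 ⊢ --b--▸ v0, --b--▸ v1
  v1 = b.a.0 ⊢ --b--▸ v2
  v2 = a.0 ⊢ --a--▸ v3
  v3 = 0 ⊢ (no moves)
Partition-refinement fixed point:
  B0 = {u0, u2, v0}
  B1 = {u1, v1}
  B2 = {u3, v2}
  B3 = {u4, v3}
u0 ∈ B0, v0 ∈ B0 → same block

YES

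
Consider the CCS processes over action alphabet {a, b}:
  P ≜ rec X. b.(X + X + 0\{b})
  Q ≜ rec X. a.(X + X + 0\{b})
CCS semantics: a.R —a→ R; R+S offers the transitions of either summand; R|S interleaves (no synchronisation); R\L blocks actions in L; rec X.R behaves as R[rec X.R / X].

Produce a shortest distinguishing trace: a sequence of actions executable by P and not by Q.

b

Reachable graph of P (2 states):
  u0 = rec X. b.(X + X + 0\{b}) has moves —b→ u1
  u1 = (rec X. b.(X + X + 0\{b})) + (rec X. b.(X + X + 0\{b})) + 0\{b} has moves —b→ u1
Reachable graph of Q (2 states):
  v0 = rec X. a.(X + X + 0\{b}) has moves —a→ v1
  v1 = (rec X. a.(X + X + 0\{b})) + (rec X. a.(X + X + 0\{b})) + 0\{b} has moves —a→ v1
Trace ⟨b⟩ through P, begin at {u0}:
  step 1 (b): {u1}
  P completes σ.
Trace ⟨b⟩ through Q, begin at {v0}:
  step 1 (b): ∅  — Q cannot continue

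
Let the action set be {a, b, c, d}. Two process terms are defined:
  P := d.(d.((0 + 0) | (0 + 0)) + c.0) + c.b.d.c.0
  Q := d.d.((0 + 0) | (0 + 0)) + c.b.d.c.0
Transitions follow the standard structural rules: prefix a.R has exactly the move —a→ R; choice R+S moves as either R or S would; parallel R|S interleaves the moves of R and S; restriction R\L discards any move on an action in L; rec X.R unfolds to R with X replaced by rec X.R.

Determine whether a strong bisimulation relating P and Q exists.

P ≁ Q

P's transition system — 7 states:
  p0 = d.(d.((0 + 0) | (0 + 0)) + c.0) + c.b.d.c.0 ⊢ --c--▸ p1, --d--▸ p2
  p1 = b.d.c.0 ⊢ --b--▸ p3
  p2 = d.((0 + 0) | (0 + 0)) + c.0 ⊢ --c--▸ p4, --d--▸ p5
  p3 = d.c.0 ⊢ --d--▸ p6
  p4 = 0 ⊢ ·
  p5 = (0 + 0) | (0 + 0) ⊢ ·
  p6 = c.0 ⊢ --c--▸ p4
Q's transition system — 7 states:
  q0 = d.d.((0 + 0) | (0 + 0)) + c.b.d.c.0 ⊢ --c--▸ q1, --d--▸ q2
  q1 = b.d.c.0 ⊢ --b--▸ q3
  q2 = d.((0 + 0) | (0 + 0)) ⊢ --d--▸ q4
  q3 = d.c.0 ⊢ --d--▸ q5
  q4 = (0 + 0) | (0 + 0) ⊢ ·
  q5 = c.0 ⊢ --c--▸ q6
  q6 = 0 ⊢ ·
Partition-refinement fixed point:
  B0 = {p0}
  B1 = {p2}
  B2 = {p4, p5, q4, q6}
  B3 = {p1, q1}
  B4 = {p3, q3}
  B5 = {p6, q5}
  B6 = {q0}
  B7 = {q2}
p0 ∈ B0, q0 ∈ B6 → different blocks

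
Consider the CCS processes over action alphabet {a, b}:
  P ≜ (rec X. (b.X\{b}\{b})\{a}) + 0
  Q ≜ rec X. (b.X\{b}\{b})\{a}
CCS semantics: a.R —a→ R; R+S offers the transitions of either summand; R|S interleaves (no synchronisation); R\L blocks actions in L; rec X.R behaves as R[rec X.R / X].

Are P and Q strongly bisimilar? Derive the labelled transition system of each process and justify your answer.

P's transition system — 2 states:
  m0 = (rec X. (b.X\{b}\{b})\{a}) + 0 :: -b-> m1
  m1 = (rec X. (b.X\{b}\{b})\{a})\{b}\{b}\{a} :: stopped
Q's transition system — 2 states:
  n0 = rec X. (b.X\{b}\{b})\{a} :: -b-> n1
  n1 = (rec X. (b.X\{b}\{b})\{a})\{b}\{b}\{a} :: stopped
Partition-refinement fixed point:
  B0 = {m0, n0}
  B1 = {m1, n1}
m0 ∈ B0, n0 ∈ B0 → same block

YES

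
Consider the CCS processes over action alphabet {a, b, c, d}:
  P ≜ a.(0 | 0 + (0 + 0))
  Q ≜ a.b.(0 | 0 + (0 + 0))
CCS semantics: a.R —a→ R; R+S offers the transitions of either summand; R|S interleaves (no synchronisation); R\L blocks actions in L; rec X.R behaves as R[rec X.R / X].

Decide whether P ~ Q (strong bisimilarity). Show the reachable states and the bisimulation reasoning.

LTS(P): 2 reachable states
  u0 = a.(0 | 0 + (0 + 0)) → =a=> u1
  u1 = 0 | 0 + (0 + 0) → ∅
LTS(Q): 3 reachable states
  v0 = a.b.(0 | 0 + (0 + 0)) → =a=> v1
  v1 = b.(0 | 0 + (0 + 0)) → =b=> v2
  v2 = 0 | 0 + (0 + 0) → ∅
Partition-refinement fixed point:
  B0 = {u0}
  B1 = {u1, v2}
  B2 = {v0}
  B3 = {v1}
u0 ∈ B0, v0 ∈ B2 → different blocks

not bisimilar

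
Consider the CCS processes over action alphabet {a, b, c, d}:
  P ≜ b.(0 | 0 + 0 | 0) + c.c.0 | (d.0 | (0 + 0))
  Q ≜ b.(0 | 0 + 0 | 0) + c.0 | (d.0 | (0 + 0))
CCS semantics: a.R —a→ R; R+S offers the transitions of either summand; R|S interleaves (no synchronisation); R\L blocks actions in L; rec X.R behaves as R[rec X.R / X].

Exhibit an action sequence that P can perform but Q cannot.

cc

Reachable graph of P (7 states):
  s0 = b.(0 | 0 + 0 | 0) + c.c.0 | (d.0 | (0 + 0)) :: ··b··> s1, ··c··> s2, ··d··> s3
  s1 = 0 | 0 + 0 | 0 :: stopped
  s2 = c.0 | (d.0 | (0 + 0)) :: ··c··> s4, ··d··> s5
  s3 = c.c.0 | (0 | (0 + 0)) :: ··c··> s5
  s4 = 0 | (d.0 | (0 + 0)) :: ··d··> s6
  s5 = c.0 | (0 | (0 + 0)) :: ··c··> s6
  s6 = 0 | (0 | (0 + 0)) :: stopped
Reachable graph of Q (5 states):
  t0 = b.(0 | 0 + 0 | 0) + c.0 | (d.0 | (0 + 0)) :: ··b··> t1, ··c··> t2, ··d··> t3
  t1 = 0 | 0 + 0 | 0 :: stopped
  t2 = 0 | (d.0 | (0 + 0)) :: ··d··> t4
  t3 = c.0 | (0 | (0 + 0)) :: ··c··> t4
  t4 = 0 | (0 | (0 + 0)) :: stopped
Trace ⟨cc⟩ through P, begin at {s0}:
  step 1 (c): {s2}
  step 2 (c): {s4}
  ✓ P
Trace ⟨cc⟩ through Q, begin at {t0}:
  step 1 (c): {t2}
  step 2 (c): ∅  — Q cannot continue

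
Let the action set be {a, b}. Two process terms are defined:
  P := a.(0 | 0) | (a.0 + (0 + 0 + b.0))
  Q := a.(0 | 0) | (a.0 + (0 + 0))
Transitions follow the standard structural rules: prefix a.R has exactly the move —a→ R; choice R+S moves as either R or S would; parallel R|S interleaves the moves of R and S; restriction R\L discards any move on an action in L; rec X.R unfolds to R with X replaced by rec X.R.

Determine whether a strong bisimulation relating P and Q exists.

not bisimilar

P's transition system — 4 states:
  p0 = a.(0 | 0) | (a.0 + (0 + 0 + b.0)) :: ··a··> p1, ··a··> p2, ··b··> p2
  p1 = 0 | 0 | (a.0 + (0 + 0 + b.0)) :: ··a··> p3, ··b··> p3
  p2 = a.(0 | 0) | 0 :: ··a··> p3
  p3 = 0 | 0 | 0 :: ∅
Q's transition system — 4 states:
  q0 = a.(0 | 0) | (a.0 + (0 + 0)) :: ··a··> q1, ··a··> q2
  q1 = 0 | 0 | (a.0 + (0 + 0)) :: ··a··> q3
  q2 = a.(0 | 0) | 0 :: ··a··> q3
  q3 = 0 | 0 | 0 :: ∅
Partition-refinement fixed point:
  B0 = {p0}
  B1 = {p2, q1, q2}
  B2 = {p3, q3}
  B3 = {p1}
  B4 = {q0}
p0 ∈ B0, q0 ∈ B4 → different blocks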